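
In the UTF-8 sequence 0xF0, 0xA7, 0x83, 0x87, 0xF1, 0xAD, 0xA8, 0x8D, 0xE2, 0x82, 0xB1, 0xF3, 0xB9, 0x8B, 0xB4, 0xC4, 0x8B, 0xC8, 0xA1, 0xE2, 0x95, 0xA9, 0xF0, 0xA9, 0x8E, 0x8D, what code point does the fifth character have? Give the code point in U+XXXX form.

U+010B

Offset 0: leading byte 0xF0 = 11110000 → 4-byte char #1 = F0 A7 83 87.
Offset 4: leading byte 0xF1 = 11110001 → 4-byte char #2 = F1 AD A8 8D.
Offset 8: leading byte 0xE2 = 11100010 → 3-byte char #3 = E2 82 B1.
Offset 11: leading byte 0xF3 = 11110011 → 4-byte char #4 = F3 B9 8B B4.
Offset 15: leading byte 0xC4 = 11000100 → 2-byte char #5 = C4 8B.
Leading byte 0xC4 = 11000100 matches 110xxxxx → 2-byte sequence.
Byte 1: 0xC4 = 11000100, payload 00100 (5 bits).
Byte 2: 0x8B = 10001011 (10xxxxxx ✓), payload 001011.
Concatenate: 00100001011 = 0x10B (11 bits → U+010B).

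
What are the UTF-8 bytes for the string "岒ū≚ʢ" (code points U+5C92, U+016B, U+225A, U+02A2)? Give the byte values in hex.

E5 B2 92 C5 AB E2 89 9A CA A2

U+5C92: 3-byte form → E5 B2 92.
U+016B: 2-byte form → C5 AB.
U+225A: 3-byte form → E2 89 9A.
U+02A2: 2-byte form → CA A2.
Concatenated (10 bytes): E5 B2 92 C5 AB E2 89 9A CA A2.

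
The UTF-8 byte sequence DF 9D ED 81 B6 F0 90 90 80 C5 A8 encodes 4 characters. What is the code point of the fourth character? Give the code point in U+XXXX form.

Offset 0: leading byte 0xDF = 11011111 → 2-byte char #1 = DF 9D.
Offset 2: leading byte 0xED = 11101101 → 3-byte char #2 = ED 81 B6.
Offset 5: leading byte 0xF0 = 11110000 → 4-byte char #3 = F0 90 90 80.
Offset 9: leading byte 0xC5 = 11000101 → 2-byte char #4 = C5 A8.
Leading byte 0xC5 = 11000101 matches 110xxxxx → 2-byte sequence.
Byte 1: 0xC5 = 11000101, payload 00101 (5 bits).
Byte 2: 0xA8 = 10101000 (10xxxxxx ✓), payload 101000.
Concatenate: 00101101000 = 0x168 (11 bits → U+0168).

U+0168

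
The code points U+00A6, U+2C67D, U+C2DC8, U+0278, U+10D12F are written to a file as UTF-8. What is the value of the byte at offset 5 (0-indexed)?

U+00A6 → 2-byte form C2 A6 at offsets 0–1.
U+2C67D → 4-byte form F0 AC 99 BD at offsets 2–5.
Offset 5 falls in char 2's range; it's byte 4 of F0 AC 99 BD = 0xBD.

0xBD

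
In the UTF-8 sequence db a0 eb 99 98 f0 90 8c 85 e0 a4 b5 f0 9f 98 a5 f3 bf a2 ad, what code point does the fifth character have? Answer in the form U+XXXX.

Offset 0: leading byte 0xDB = 11011011 → 2-byte char #1 = DB A0.
Offset 2: leading byte 0xEB = 11101011 → 3-byte char #2 = EB 99 98.
Offset 5: leading byte 0xF0 = 11110000 → 4-byte char #3 = F0 90 8C 85.
Offset 9: leading byte 0xE0 = 11100000 → 3-byte char #4 = E0 A4 B5.
Offset 12: leading byte 0xF0 = 11110000 → 4-byte char #5 = F0 9F 98 A5.
Leading byte 0xF0 = 11110000 matches 11110xxx → 4-byte sequence.
Byte 1: 0xF0 = 11110000, payload 000 (3 bits).
Byte 2: 0x9F = 10011111 (10xxxxxx ✓), payload 011111.
Byte 3: 0x98 = 10011000 (10xxxxxx ✓), payload 011000.
Byte 4: 0xA5 = 10100101 (10xxxxxx ✓), payload 100101.
Concatenate: 000011111011000100101 = 0x1F625 (21 bits → U+1F625).

U+1F625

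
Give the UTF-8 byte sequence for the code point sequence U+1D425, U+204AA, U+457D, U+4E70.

U+1D425: 4-byte form → F0 9D 90 A5.
U+204AA: 4-byte form → F0 A0 92 AA.
U+457D: 3-byte form → E4 95 BD.
U+4E70: 3-byte form → E4 B9 B0.
Concatenated (14 bytes): F0 9D 90 A5 F0 A0 92 AA E4 95 BD E4 B9 B0.

F0 9D 90 A5 F0 A0 92 AA E4 95 BD E4 B9 B0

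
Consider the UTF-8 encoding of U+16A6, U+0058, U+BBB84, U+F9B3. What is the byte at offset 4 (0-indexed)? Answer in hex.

0xF2

U+16A6 → 3-byte form E1 9A A6 at offsets 0–2.
U+0058 → 1-byte form 58 at offsets 3–3.
U+BBB84 → 4-byte form F2 BB AE 84 at offsets 4–7.
Offset 4 falls in char 3's range; it's byte 1 of F2 BB AE 84 = 0xF2.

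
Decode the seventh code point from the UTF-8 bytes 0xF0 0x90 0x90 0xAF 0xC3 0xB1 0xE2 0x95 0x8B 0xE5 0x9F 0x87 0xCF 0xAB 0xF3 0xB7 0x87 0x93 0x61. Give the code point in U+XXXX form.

Offset 0: leading byte 0xF0 = 11110000 → 4-byte char #1 = F0 90 90 AF.
Offset 4: leading byte 0xC3 = 11000011 → 2-byte char #2 = C3 B1.
Offset 6: leading byte 0xE2 = 11100010 → 3-byte char #3 = E2 95 8B.
Offset 9: leading byte 0xE5 = 11100101 → 3-byte char #4 = E5 9F 87.
Offset 12: leading byte 0xCF = 11001111 → 2-byte char #5 = CF AB.
Offset 14: leading byte 0xF3 = 11110011 → 4-byte char #6 = F3 B7 87 93.
Offset 18: leading byte 0x61 = 01100001 → 1-byte char #7 = 61.
Leading byte 0x61 = 01100001 matches 0xxxxxxx → 1-byte sequence.
Byte 1: 0x61 = 01100001, payload 1100001 (7 bits).
Concatenate: 1100001 = 0x61 (7 bits → U+0061).

U+0061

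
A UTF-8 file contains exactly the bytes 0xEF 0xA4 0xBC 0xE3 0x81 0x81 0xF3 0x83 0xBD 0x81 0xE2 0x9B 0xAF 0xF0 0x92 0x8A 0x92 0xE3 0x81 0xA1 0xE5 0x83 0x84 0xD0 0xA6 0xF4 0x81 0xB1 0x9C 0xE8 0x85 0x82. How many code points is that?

Byte at offset 0: 0xEF = 11101111 → 3-byte char (#1). Advance 3.
Byte at offset 3: 0xE3 = 11100011 → 3-byte char (#2). Advance 3.
Byte at offset 6: 0xF3 = 11110011 → 4-byte char (#3). Advance 4.
Byte at offset 10: 0xE2 = 11100010 → 3-byte char (#4). Advance 3.
Byte at offset 13: 0xF0 = 11110000 → 4-byte char (#5). Advance 4.
Byte at offset 17: 0xE3 = 11100011 → 3-byte char (#6). Advance 3.
Byte at offset 20: 0xE5 = 11100101 → 3-byte char (#7). Advance 3.
Byte at offset 23: 0xD0 = 11010000 → 2-byte char (#8). Advance 2.
Byte at offset 25: 0xF4 = 11110100 → 4-byte char (#9). Advance 4.
Byte at offset 29: 0xE8 = 11101000 → 3-byte char (#10). Advance 3.
Reached end at offset 32 after 10 code points.

10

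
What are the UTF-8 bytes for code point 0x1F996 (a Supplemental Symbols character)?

F0 9F A6 96

U+1F996 = 0x1F996 = 129430 decimal. In range U+10000–U+10FFFF → 4-byte form: 11110xxx 10xxxxxx 10xxxxxx 10xxxxxx.
Binary (21 bits): 000011111100110010110.
Split 3+6+6+6: 000 | 011111 | 100110 | 010110.
Byte 1: 11110000 = 0xF0.
Byte 2: 10011111 = 0x9F.
Byte 3: 10100110 = 0xA6.
Byte 4: 10010110 = 0x96.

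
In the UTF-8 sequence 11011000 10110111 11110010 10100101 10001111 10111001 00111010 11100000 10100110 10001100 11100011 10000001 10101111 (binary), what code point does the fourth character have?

U+098C

Offset 0: leading byte 0xD8 = 11011000 → 2-byte char #1 = D8 B7.
Offset 2: leading byte 0xF2 = 11110010 → 4-byte char #2 = F2 A5 8F B9.
Offset 6: leading byte 0x3A = 00111010 → 1-byte char #3 = 3A.
Offset 7: leading byte 0xE0 = 11100000 → 3-byte char #4 = E0 A6 8C.
Leading byte 0xE0 = 11100000 matches 1110xxxx → 3-byte sequence.
Byte 1: 0xE0 = 11100000, payload 0000 (4 bits).
Byte 2: 0xA6 = 10100110 (10xxxxxx ✓), payload 100110.
Byte 3: 0x8C = 10001100 (10xxxxxx ✓), payload 001100.
Concatenate: 0000100110001100 = 0x98C (16 bits → U+098C).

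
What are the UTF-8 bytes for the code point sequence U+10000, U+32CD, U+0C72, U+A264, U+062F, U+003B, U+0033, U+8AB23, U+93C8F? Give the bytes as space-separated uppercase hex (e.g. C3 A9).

U+10000: 4-byte form → F0 90 80 80.
U+32CD: 3-byte form → E3 8B 8D.
U+0C72: 3-byte form → E0 B1 B2.
U+A264: 3-byte form → EA 89 A4.
U+062F: 2-byte form → D8 AF.
U+003B: 1-byte form → 3B.
U+0033: 1-byte form → 33.
U+8AB23: 4-byte form → F2 8A AC A3.
U+93C8F: 4-byte form → F2 93 B2 8F.
Concatenated (25 bytes): F0 90 80 80 E3 8B 8D E0 B1 B2 EA 89 A4 D8 AF 3B 33 F2 8A AC A3 F2 93 B2 8F.

F0 90 80 80 E3 8B 8D E0 B1 B2 EA 89 A4 D8 AF 3B 33 F2 8A AC A3 F2 93 B2 8F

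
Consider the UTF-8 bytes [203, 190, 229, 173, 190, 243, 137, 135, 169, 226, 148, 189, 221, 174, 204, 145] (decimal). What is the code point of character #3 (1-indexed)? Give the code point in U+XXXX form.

U+C91E9

Offset 0: leading byte 0xCB = 11001011 → 2-byte char #1 = CB BE.
Offset 2: leading byte 0xE5 = 11100101 → 3-byte char #2 = E5 AD BE.
Offset 5: leading byte 0xF3 = 11110011 → 4-byte char #3 = F3 89 87 A9.
Leading byte 0xF3 = 11110011 matches 11110xxx → 4-byte sequence.
Byte 1: 0xF3 = 11110011, payload 011 (3 bits).
Byte 2: 0x89 = 10001001 (10xxxxxx ✓), payload 001001.
Byte 3: 0x87 = 10000111 (10xxxxxx ✓), payload 000111.
Byte 4: 0xA9 = 10101001 (10xxxxxx ✓), payload 101001.
Concatenate: 011001001000111101001 = 0xC91E9 (21 bits → U+C91E9).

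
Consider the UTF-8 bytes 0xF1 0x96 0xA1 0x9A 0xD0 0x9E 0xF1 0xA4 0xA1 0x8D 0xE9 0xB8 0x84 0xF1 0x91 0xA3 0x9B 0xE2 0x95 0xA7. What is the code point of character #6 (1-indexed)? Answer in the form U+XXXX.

U+2567

Offset 0: leading byte 0xF1 = 11110001 → 4-byte char #1 = F1 96 A1 9A.
Offset 4: leading byte 0xD0 = 11010000 → 2-byte char #2 = D0 9E.
Offset 6: leading byte 0xF1 = 11110001 → 4-byte char #3 = F1 A4 A1 8D.
Offset 10: leading byte 0xE9 = 11101001 → 3-byte char #4 = E9 B8 84.
Offset 13: leading byte 0xF1 = 11110001 → 4-byte char #5 = F1 91 A3 9B.
Offset 17: leading byte 0xE2 = 11100010 → 3-byte char #6 = E2 95 A7.
Leading byte 0xE2 = 11100010 matches 1110xxxx → 3-byte sequence.
Byte 1: 0xE2 = 11100010, payload 0010 (4 bits).
Byte 2: 0x95 = 10010101 (10xxxxxx ✓), payload 010101.
Byte 3: 0xA7 = 10100111 (10xxxxxx ✓), payload 100111.
Concatenate: 0010010101100111 = 0x2567 (16 bits → U+2567).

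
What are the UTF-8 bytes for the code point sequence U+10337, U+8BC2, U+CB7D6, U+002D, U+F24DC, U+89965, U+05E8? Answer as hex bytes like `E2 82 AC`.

U+10337: 4-byte form → F0 90 8C B7.
U+8BC2: 3-byte form → E8 AF 82.
U+CB7D6: 4-byte form → F3 8B 9F 96.
U+002D: 1-byte form → 2D.
U+F24DC: 4-byte form → F3 B2 93 9C.
U+89965: 4-byte form → F2 89 A5 A5.
U+05E8: 2-byte form → D7 A8.
Concatenated (22 bytes): F0 90 8C B7 E8 AF 82 F3 8B 9F 96 2D F3 B2 93 9C F2 89 A5 A5 D7 A8.

F0 90 8C B7 E8 AF 82 F3 8B 9F 96 2D F3 B2 93 9C F2 89 A5 A5 D7 A8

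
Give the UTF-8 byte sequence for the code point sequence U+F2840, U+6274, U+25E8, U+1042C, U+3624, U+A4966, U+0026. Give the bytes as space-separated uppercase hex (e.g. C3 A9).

U+F2840: 4-byte form → F3 B2 A1 80.
U+6274: 3-byte form → E6 89 B4.
U+25E8: 3-byte form → E2 97 A8.
U+1042C: 4-byte form → F0 90 90 AC.
U+3624: 3-byte form → E3 98 A4.
U+A4966: 4-byte form → F2 A4 A5 A6.
U+0026: 1-byte form → 26.
Concatenated (22 bytes): F3 B2 A1 80 E6 89 B4 E2 97 A8 F0 90 90 AC E3 98 A4 F2 A4 A5 A6 26.

F3 B2 A1 80 E6 89 B4 E2 97 A8 F0 90 90 AC E3 98 A4 F2 A4 A5 A6 26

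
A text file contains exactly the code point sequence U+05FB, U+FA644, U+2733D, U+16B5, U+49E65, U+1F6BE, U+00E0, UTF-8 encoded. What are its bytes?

D7 BB F3 BA 99 84 F0 A7 8C BD E1 9A B5 F1 89 B9 A5 F0 9F 9A BE C3 A0

U+05FB: 2-byte form → D7 BB.
U+FA644: 4-byte form → F3 BA 99 84.
U+2733D: 4-byte form → F0 A7 8C BD.
U+16B5: 3-byte form → E1 9A B5.
U+49E65: 4-byte form → F1 89 B9 A5.
U+1F6BE: 4-byte form → F0 9F 9A BE.
U+00E0: 2-byte form → C3 A0.
Concatenated (23 bytes): D7 BB F3 BA 99 84 F0 A7 8C BD E1 9A B5 F1 89 B9 A5 F0 9F 9A BE C3 A0.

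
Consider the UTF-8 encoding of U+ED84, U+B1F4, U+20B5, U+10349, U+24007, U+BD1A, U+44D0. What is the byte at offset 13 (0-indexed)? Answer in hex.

0xF0

U+ED84 → 3-byte form EE B6 84 at offsets 0–2.
U+B1F4 → 3-byte form EB 87 B4 at offsets 3–5.
U+20B5 → 3-byte form E2 82 B5 at offsets 6–8.
U+10349 → 4-byte form F0 90 8D 89 at offsets 9–12.
U+24007 → 4-byte form F0 A4 80 87 at offsets 13–16.
Offset 13 falls in char 5's range; it's byte 1 of F0 A4 80 87 = 0xF0.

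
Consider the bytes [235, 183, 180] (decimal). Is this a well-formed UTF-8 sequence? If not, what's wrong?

valid

Leading byte 0xEB = 11101011 → 3-byte form.
Continuation bytes 0xB7=10110111, 0xB4=10110100 all match 10xxxxxx.
Decoded value 0xBDF4 is ≥ 0x800 (shortest form) and not a surrogate.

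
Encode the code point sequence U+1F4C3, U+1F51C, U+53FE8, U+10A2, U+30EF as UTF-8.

U+1F4C3: 4-byte form → F0 9F 93 83.
U+1F51C: 4-byte form → F0 9F 94 9C.
U+53FE8: 4-byte form → F1 93 BF A8.
U+10A2: 3-byte form → E1 82 A2.
U+30EF: 3-byte form → E3 83 AF.
Concatenated (18 bytes): F0 9F 93 83 F0 9F 94 9C F1 93 BF A8 E1 82 A2 E3 83 AF.

F0 9F 93 83 F0 9F 94 9C F1 93 BF A8 E1 82 A2 E3 83 AF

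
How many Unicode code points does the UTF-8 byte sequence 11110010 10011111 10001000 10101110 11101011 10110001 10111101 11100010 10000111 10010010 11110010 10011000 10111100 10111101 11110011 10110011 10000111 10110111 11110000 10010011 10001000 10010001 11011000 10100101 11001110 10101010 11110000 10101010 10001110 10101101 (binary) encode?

9

Byte at offset 0: 0xF2 = 11110010 → 4-byte char (#1). Advance 4.
Byte at offset 4: 0xEB = 11101011 → 3-byte char (#2). Advance 3.
Byte at offset 7: 0xE2 = 11100010 → 3-byte char (#3). Advance 3.
Byte at offset 10: 0xF2 = 11110010 → 4-byte char (#4). Advance 4.
Byte at offset 14: 0xF3 = 11110011 → 4-byte char (#5). Advance 4.
Byte at offset 18: 0xF0 = 11110000 → 4-byte char (#6). Advance 4.
Byte at offset 22: 0xD8 = 11011000 → 2-byte char (#7). Advance 2.
Byte at offset 24: 0xCE = 11001110 → 2-byte char (#8). Advance 2.
Byte at offset 26: 0xF0 = 11110000 → 4-byte char (#9). Advance 4.
Reached end at offset 30 after 9 code points.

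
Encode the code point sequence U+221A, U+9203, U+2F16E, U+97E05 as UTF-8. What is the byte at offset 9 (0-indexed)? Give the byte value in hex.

U+221A → 3-byte form E2 88 9A at offsets 0–2.
U+9203 → 3-byte form E9 88 83 at offsets 3–5.
U+2F16E → 4-byte form F0 AF 85 AE at offsets 6–9.
Offset 9 falls in char 3's range; it's byte 4 of F0 AF 85 AE = 0xAE.

0xAE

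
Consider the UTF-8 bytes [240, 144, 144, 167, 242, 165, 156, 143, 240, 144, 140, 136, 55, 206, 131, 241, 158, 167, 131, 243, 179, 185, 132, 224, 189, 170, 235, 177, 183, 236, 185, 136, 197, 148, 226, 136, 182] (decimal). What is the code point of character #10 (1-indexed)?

Offset 0: leading byte 0xF0 = 11110000 → 4-byte char #1 = F0 90 90 A7.
Offset 4: leading byte 0xF2 = 11110010 → 4-byte char #2 = F2 A5 9C 8F.
Offset 8: leading byte 0xF0 = 11110000 → 4-byte char #3 = F0 90 8C 88.
Offset 12: leading byte 0x37 = 00110111 → 1-byte char #4 = 37.
Offset 13: leading byte 0xCE = 11001110 → 2-byte char #5 = CE 83.
Offset 15: leading byte 0xF1 = 11110001 → 4-byte char #6 = F1 9E A7 83.
Offset 19: leading byte 0xF3 = 11110011 → 4-byte char #7 = F3 B3 B9 84.
Offset 23: leading byte 0xE0 = 11100000 → 3-byte char #8 = E0 BD AA.
Offset 26: leading byte 0xEB = 11101011 → 3-byte char #9 = EB B1 B7.
Offset 29: leading byte 0xEC = 11101100 → 3-byte char #10 = EC B9 88.
Leading byte 0xEC = 11101100 matches 1110xxxx → 3-byte sequence.
Byte 1: 0xEC = 11101100, payload 1100 (4 bits).
Byte 2: 0xB9 = 10111001 (10xxxxxx ✓), payload 111001.
Byte 3: 0x88 = 10001000 (10xxxxxx ✓), payload 001000.
Concatenate: 1100111001001000 = 0xCE48 (16 bits → U+CE48).

U+CE48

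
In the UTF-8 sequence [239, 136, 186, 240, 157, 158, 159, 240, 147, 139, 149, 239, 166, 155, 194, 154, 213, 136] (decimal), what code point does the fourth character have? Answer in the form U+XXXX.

Offset 0: leading byte 0xEF = 11101111 → 3-byte char #1 = EF 88 BA.
Offset 3: leading byte 0xF0 = 11110000 → 4-byte char #2 = F0 9D 9E 9F.
Offset 7: leading byte 0xF0 = 11110000 → 4-byte char #3 = F0 93 8B 95.
Offset 11: leading byte 0xEF = 11101111 → 3-byte char #4 = EF A6 9B.
Leading byte 0xEF = 11101111 matches 1110xxxx → 3-byte sequence.
Byte 1: 0xEF = 11101111, payload 1111 (4 bits).
Byte 2: 0xA6 = 10100110 (10xxxxxx ✓), payload 100110.
Byte 3: 0x9B = 10011011 (10xxxxxx ✓), payload 011011.
Concatenate: 1111100110011011 = 0xF99B (16 bits → U+F99B).

U+F99B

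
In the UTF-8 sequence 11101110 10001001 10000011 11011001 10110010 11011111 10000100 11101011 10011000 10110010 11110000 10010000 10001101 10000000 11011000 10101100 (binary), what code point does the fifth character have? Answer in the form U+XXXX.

U+10340

Offset 0: leading byte 0xEE = 11101110 → 3-byte char #1 = EE 89 83.
Offset 3: leading byte 0xD9 = 11011001 → 2-byte char #2 = D9 B2.
Offset 5: leading byte 0xDF = 11011111 → 2-byte char #3 = DF 84.
Offset 7: leading byte 0xEB = 11101011 → 3-byte char #4 = EB 98 B2.
Offset 10: leading byte 0xF0 = 11110000 → 4-byte char #5 = F0 90 8D 80.
Leading byte 0xF0 = 11110000 matches 11110xxx → 4-byte sequence.
Byte 1: 0xF0 = 11110000, payload 000 (3 bits).
Byte 2: 0x90 = 10010000 (10xxxxxx ✓), payload 010000.
Byte 3: 0x8D = 10001101 (10xxxxxx ✓), payload 001101.
Byte 4: 0x80 = 10000000 (10xxxxxx ✓), payload 000000.
Concatenate: 000010000001101000000 = 0x10340 (21 bits → U+10340).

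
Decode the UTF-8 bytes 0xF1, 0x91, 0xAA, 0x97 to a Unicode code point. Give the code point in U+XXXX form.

U+51A97

Leading byte 0xF1 = 11110001 matches 11110xxx → 4-byte sequence.
Byte 1: 0xF1 = 11110001, payload 001 (3 bits).
Byte 2: 0x91 = 10010001 (10xxxxxx ✓), payload 010001.
Byte 3: 0xAA = 10101010 (10xxxxxx ✓), payload 101010.
Byte 4: 0x97 = 10010111 (10xxxxxx ✓), payload 010111.
Concatenate: 001010001101010010111 = 0x51A97 (21 bits → U+51A97).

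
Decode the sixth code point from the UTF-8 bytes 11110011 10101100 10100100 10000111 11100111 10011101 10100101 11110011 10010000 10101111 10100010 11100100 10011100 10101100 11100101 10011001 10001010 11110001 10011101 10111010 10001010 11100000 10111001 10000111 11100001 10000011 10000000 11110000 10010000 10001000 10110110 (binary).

Offset 0: leading byte 0xF3 = 11110011 → 4-byte char #1 = F3 AC A4 87.
Offset 4: leading byte 0xE7 = 11100111 → 3-byte char #2 = E7 9D A5.
Offset 7: leading byte 0xF3 = 11110011 → 4-byte char #3 = F3 90 AF A2.
Offset 11: leading byte 0xE4 = 11100100 → 3-byte char #4 = E4 9C AC.
Offset 14: leading byte 0xE5 = 11100101 → 3-byte char #5 = E5 99 8A.
Offset 17: leading byte 0xF1 = 11110001 → 4-byte char #6 = F1 9D BA 8A.
Leading byte 0xF1 = 11110001 matches 11110xxx → 4-byte sequence.
Byte 1: 0xF1 = 11110001, payload 001 (3 bits).
Byte 2: 0x9D = 10011101 (10xxxxxx ✓), payload 011101.
Byte 3: 0xBA = 10111010 (10xxxxxx ✓), payload 111010.
Byte 4: 0x8A = 10001010 (10xxxxxx ✓), payload 001010.
Concatenate: 001011101111010001010 = 0x5DE8A (21 bits → U+5DE8A).

U+5DE8A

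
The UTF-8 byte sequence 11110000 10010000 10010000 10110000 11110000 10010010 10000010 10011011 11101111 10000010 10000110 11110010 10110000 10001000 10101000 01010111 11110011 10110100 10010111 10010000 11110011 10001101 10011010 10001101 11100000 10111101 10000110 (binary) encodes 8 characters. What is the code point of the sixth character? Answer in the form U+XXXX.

Offset 0: leading byte 0xF0 = 11110000 → 4-byte char #1 = F0 90 90 B0.
Offset 4: leading byte 0xF0 = 11110000 → 4-byte char #2 = F0 92 82 9B.
Offset 8: leading byte 0xEF = 11101111 → 3-byte char #3 = EF 82 86.
Offset 11: leading byte 0xF2 = 11110010 → 4-byte char #4 = F2 B0 88 A8.
Offset 15: leading byte 0x57 = 01010111 → 1-byte char #5 = 57.
Offset 16: leading byte 0xF3 = 11110011 → 4-byte char #6 = F3 B4 97 90.
Leading byte 0xF3 = 11110011 matches 11110xxx → 4-byte sequence.
Byte 1: 0xF3 = 11110011, payload 011 (3 bits).
Byte 2: 0xB4 = 10110100 (10xxxxxx ✓), payload 110100.
Byte 3: 0x97 = 10010111 (10xxxxxx ✓), payload 010111.
Byte 4: 0x90 = 10010000 (10xxxxxx ✓), payload 010000.
Concatenate: 011110100010111010000 = 0xF45D0 (21 bits → U+F45D0).

U+F45D0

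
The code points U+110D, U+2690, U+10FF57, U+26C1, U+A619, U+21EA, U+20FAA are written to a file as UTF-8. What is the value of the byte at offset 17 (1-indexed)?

1-indexed offset 17 is 0-indexed offset 16.
U+110D → 3-byte form E1 84 8D at offsets 0–2.
U+2690 → 3-byte form E2 9A 90 at offsets 3–5.
U+10FF57 → 4-byte form F4 8F BD 97 at offsets 6–9.
U+26C1 → 3-byte form E2 9B 81 at offsets 10–12.
U+A619 → 3-byte form EA 98 99 at offsets 13–15.
U+21EA → 3-byte form E2 87 AA at offsets 16–18.
Offset 16 falls in char 6's range; it's byte 1 of E2 87 AA = 0xE2.

0xE2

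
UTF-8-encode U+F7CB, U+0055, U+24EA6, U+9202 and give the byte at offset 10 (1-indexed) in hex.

1-indexed offset 10 is 0-indexed offset 9.
U+F7CB → 3-byte form EF 9F 8B at offsets 0–2.
U+0055 → 1-byte form 55 at offsets 3–3.
U+24EA6 → 4-byte form F0 A4 BA A6 at offsets 4–7.
U+9202 → 3-byte form E9 88 82 at offsets 8–10.
Offset 9 falls in char 4's range; it's byte 2 of E9 88 82 = 0x88.

0x88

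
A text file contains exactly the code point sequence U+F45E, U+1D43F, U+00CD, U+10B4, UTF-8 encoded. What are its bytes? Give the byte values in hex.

EF 91 9E F0 9D 90 BF C3 8D E1 82 B4

U+F45E: 3-byte form → EF 91 9E.
U+1D43F: 4-byte form → F0 9D 90 BF.
U+00CD: 2-byte form → C3 8D.
U+10B4: 3-byte form → E1 82 B4.
Concatenated (12 bytes): EF 91 9E F0 9D 90 BF C3 8D E1 82 B4.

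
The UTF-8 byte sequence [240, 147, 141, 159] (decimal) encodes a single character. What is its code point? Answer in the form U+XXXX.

U+1335F

Leading byte 0xF0 = 11110000 matches 11110xxx → 4-byte sequence.
Byte 1: 0xF0 = 11110000, payload 000 (3 bits).
Byte 2: 0x93 = 10010011 (10xxxxxx ✓), payload 010011.
Byte 3: 0x8D = 10001101 (10xxxxxx ✓), payload 001101.
Byte 4: 0x9F = 10011111 (10xxxxxx ✓), payload 011111.
Concatenate: 000010011001101011111 = 0x1335F (21 bits → U+1335F).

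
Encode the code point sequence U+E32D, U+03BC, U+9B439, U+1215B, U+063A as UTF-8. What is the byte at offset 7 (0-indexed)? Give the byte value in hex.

0x90

U+E32D → 3-byte form EE 8C AD at offsets 0–2.
U+03BC → 2-byte form CE BC at offsets 3–4.
U+9B439 → 4-byte form F2 9B 90 B9 at offsets 5–8.
Offset 7 falls in char 3's range; it's byte 3 of F2 9B 90 B9 = 0x90.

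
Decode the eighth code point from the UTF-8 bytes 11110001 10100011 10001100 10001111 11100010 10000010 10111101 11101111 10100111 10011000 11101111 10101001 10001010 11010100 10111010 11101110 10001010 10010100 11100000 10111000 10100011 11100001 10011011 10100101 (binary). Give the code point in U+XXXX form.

U+16E5

Offset 0: leading byte 0xF1 = 11110001 → 4-byte char #1 = F1 A3 8C 8F.
Offset 4: leading byte 0xE2 = 11100010 → 3-byte char #2 = E2 82 BD.
Offset 7: leading byte 0xEF = 11101111 → 3-byte char #3 = EF A7 98.
Offset 10: leading byte 0xEF = 11101111 → 3-byte char #4 = EF A9 8A.
Offset 13: leading byte 0xD4 = 11010100 → 2-byte char #5 = D4 BA.
Offset 15: leading byte 0xEE = 11101110 → 3-byte char #6 = EE 8A 94.
Offset 18: leading byte 0xE0 = 11100000 → 3-byte char #7 = E0 B8 A3.
Offset 21: leading byte 0xE1 = 11100001 → 3-byte char #8 = E1 9B A5.
Leading byte 0xE1 = 11100001 matches 1110xxxx → 3-byte sequence.
Byte 1: 0xE1 = 11100001, payload 0001 (4 bits).
Byte 2: 0x9B = 10011011 (10xxxxxx ✓), payload 011011.
Byte 3: 0xA5 = 10100101 (10xxxxxx ✓), payload 100101.
Concatenate: 0001011011100101 = 0x16E5 (16 bits → U+16E5).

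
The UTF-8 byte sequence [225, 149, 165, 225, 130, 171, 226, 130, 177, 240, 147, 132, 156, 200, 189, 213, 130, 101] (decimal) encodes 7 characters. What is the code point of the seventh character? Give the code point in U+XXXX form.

U+0065

Offset 0: leading byte 0xE1 = 11100001 → 3-byte char #1 = E1 95 A5.
Offset 3: leading byte 0xE1 = 11100001 → 3-byte char #2 = E1 82 AB.
Offset 6: leading byte 0xE2 = 11100010 → 3-byte char #3 = E2 82 B1.
Offset 9: leading byte 0xF0 = 11110000 → 4-byte char #4 = F0 93 84 9C.
Offset 13: leading byte 0xC8 = 11001000 → 2-byte char #5 = C8 BD.
Offset 15: leading byte 0xD5 = 11010101 → 2-byte char #6 = D5 82.
Offset 17: leading byte 0x65 = 01100101 → 1-byte char #7 = 65.
Leading byte 0x65 = 01100101 matches 0xxxxxxx → 1-byte sequence.
Byte 1: 0x65 = 01100101, payload 1100101 (7 bits).
Concatenate: 1100101 = 0x65 (7 bits → U+0065).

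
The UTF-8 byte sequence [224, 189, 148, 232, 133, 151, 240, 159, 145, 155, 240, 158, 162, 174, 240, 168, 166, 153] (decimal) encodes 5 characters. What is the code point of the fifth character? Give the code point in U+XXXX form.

Offset 0: leading byte 0xE0 = 11100000 → 3-byte char #1 = E0 BD 94.
Offset 3: leading byte 0xE8 = 11101000 → 3-byte char #2 = E8 85 97.
Offset 6: leading byte 0xF0 = 11110000 → 4-byte char #3 = F0 9F 91 9B.
Offset 10: leading byte 0xF0 = 11110000 → 4-byte char #4 = F0 9E A2 AE.
Offset 14: leading byte 0xF0 = 11110000 → 4-byte char #5 = F0 A8 A6 99.
Leading byte 0xF0 = 11110000 matches 11110xxx → 4-byte sequence.
Byte 1: 0xF0 = 11110000, payload 000 (3 bits).
Byte 2: 0xA8 = 10101000 (10xxxxxx ✓), payload 101000.
Byte 3: 0xA6 = 10100110 (10xxxxxx ✓), payload 100110.
Byte 4: 0x99 = 10011001 (10xxxxxx ✓), payload 011001.
Concatenate: 000101000100110011001 = 0x28999 (21 bits → U+28999).

U+28999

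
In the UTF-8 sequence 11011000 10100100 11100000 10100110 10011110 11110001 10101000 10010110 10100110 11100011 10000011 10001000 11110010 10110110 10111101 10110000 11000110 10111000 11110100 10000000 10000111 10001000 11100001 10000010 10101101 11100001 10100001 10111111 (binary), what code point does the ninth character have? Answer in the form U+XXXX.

U+187F

Offset 0: leading byte 0xD8 = 11011000 → 2-byte char #1 = D8 A4.
Offset 2: leading byte 0xE0 = 11100000 → 3-byte char #2 = E0 A6 9E.
Offset 5: leading byte 0xF1 = 11110001 → 4-byte char #3 = F1 A8 96 A6.
Offset 9: leading byte 0xE3 = 11100011 → 3-byte char #4 = E3 83 88.
Offset 12: leading byte 0xF2 = 11110010 → 4-byte char #5 = F2 B6 BD B0.
Offset 16: leading byte 0xC6 = 11000110 → 2-byte char #6 = C6 B8.
Offset 18: leading byte 0xF4 = 11110100 → 4-byte char #7 = F4 80 87 88.
Offset 22: leading byte 0xE1 = 11100001 → 3-byte char #8 = E1 82 AD.
Offset 25: leading byte 0xE1 = 11100001 → 3-byte char #9 = E1 A1 BF.
Leading byte 0xE1 = 11100001 matches 1110xxxx → 3-byte sequence.
Byte 1: 0xE1 = 11100001, payload 0001 (4 bits).
Byte 2: 0xA1 = 10100001 (10xxxxxx ✓), payload 100001.
Byte 3: 0xBF = 10111111 (10xxxxxx ✓), payload 111111.
Concatenate: 0001100001111111 = 0x187F (16 bits → U+187F).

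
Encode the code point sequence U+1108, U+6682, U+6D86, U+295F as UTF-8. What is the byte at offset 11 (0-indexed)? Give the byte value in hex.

0x9F

U+1108 → 3-byte form E1 84 88 at offsets 0–2.
U+6682 → 3-byte form E6 9A 82 at offsets 3–5.
U+6D86 → 3-byte form E6 B6 86 at offsets 6–8.
U+295F → 3-byte form E2 A5 9F at offsets 9–11.
Offset 11 falls in char 4's range; it's byte 3 of E2 A5 9F = 0x9F.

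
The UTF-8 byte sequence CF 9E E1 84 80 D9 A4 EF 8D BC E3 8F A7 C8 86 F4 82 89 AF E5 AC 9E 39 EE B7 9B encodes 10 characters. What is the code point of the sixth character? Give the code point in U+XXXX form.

Offset 0: leading byte 0xCF = 11001111 → 2-byte char #1 = CF 9E.
Offset 2: leading byte 0xE1 = 11100001 → 3-byte char #2 = E1 84 80.
Offset 5: leading byte 0xD9 = 11011001 → 2-byte char #3 = D9 A4.
Offset 7: leading byte 0xEF = 11101111 → 3-byte char #4 = EF 8D BC.
Offset 10: leading byte 0xE3 = 11100011 → 3-byte char #5 = E3 8F A7.
Offset 13: leading byte 0xC8 = 11001000 → 2-byte char #6 = C8 86.
Leading byte 0xC8 = 11001000 matches 110xxxxx → 2-byte sequence.
Byte 1: 0xC8 = 11001000, payload 01000 (5 bits).
Byte 2: 0x86 = 10000110 (10xxxxxx ✓), payload 000110.
Concatenate: 01000000110 = 0x206 (11 bits → U+0206).

U+0206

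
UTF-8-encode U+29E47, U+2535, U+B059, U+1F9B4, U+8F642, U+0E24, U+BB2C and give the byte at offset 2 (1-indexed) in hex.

1-indexed offset 2 is 0-indexed offset 1.
U+29E47 → 4-byte form F0 A9 B9 87 at offsets 0–3.
Offset 1 falls in char 1's range; it's byte 2 of F0 A9 B9 87 = 0xA9.

0xA9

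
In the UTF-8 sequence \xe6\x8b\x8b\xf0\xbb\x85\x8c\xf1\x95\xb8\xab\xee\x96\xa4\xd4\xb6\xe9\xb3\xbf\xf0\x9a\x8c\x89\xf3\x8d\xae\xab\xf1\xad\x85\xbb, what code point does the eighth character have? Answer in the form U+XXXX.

U+CDBAB

Offset 0: leading byte 0xE6 = 11100110 → 3-byte char #1 = E6 8B 8B.
Offset 3: leading byte 0xF0 = 11110000 → 4-byte char #2 = F0 BB 85 8C.
Offset 7: leading byte 0xF1 = 11110001 → 4-byte char #3 = F1 95 B8 AB.
Offset 11: leading byte 0xEE = 11101110 → 3-byte char #4 = EE 96 A4.
Offset 14: leading byte 0xD4 = 11010100 → 2-byte char #5 = D4 B6.
Offset 16: leading byte 0xE9 = 11101001 → 3-byte char #6 = E9 B3 BF.
Offset 19: leading byte 0xF0 = 11110000 → 4-byte char #7 = F0 9A 8C 89.
Offset 23: leading byte 0xF3 = 11110011 → 4-byte char #8 = F3 8D AE AB.
Leading byte 0xF3 = 11110011 matches 11110xxx → 4-byte sequence.
Byte 1: 0xF3 = 11110011, payload 011 (3 bits).
Byte 2: 0x8D = 10001101 (10xxxxxx ✓), payload 001101.
Byte 3: 0xAE = 10101110 (10xxxxxx ✓), payload 101110.
Byte 4: 0xAB = 10101011 (10xxxxxx ✓), payload 101011.
Concatenate: 011001101101110101011 = 0xCDBAB (21 bits → U+CDBAB).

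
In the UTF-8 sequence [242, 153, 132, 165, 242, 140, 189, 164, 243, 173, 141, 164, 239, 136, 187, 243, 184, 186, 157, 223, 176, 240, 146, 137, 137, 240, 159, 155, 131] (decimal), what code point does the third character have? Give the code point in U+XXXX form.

Offset 0: leading byte 0xF2 = 11110010 → 4-byte char #1 = F2 99 84 A5.
Offset 4: leading byte 0xF2 = 11110010 → 4-byte char #2 = F2 8C BD A4.
Offset 8: leading byte 0xF3 = 11110011 → 4-byte char #3 = F3 AD 8D A4.
Leading byte 0xF3 = 11110011 matches 11110xxx → 4-byte sequence.
Byte 1: 0xF3 = 11110011, payload 011 (3 bits).
Byte 2: 0xAD = 10101101 (10xxxxxx ✓), payload 101101.
Byte 3: 0x8D = 10001101 (10xxxxxx ✓), payload 001101.
Byte 4: 0xA4 = 10100100 (10xxxxxx ✓), payload 100100.
Concatenate: 011101101001101100100 = 0xED364 (21 bits → U+ED364).

U+ED364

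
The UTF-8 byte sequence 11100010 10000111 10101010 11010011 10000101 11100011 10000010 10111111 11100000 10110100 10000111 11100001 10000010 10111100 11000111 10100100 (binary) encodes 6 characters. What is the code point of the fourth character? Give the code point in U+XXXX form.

Offset 0: leading byte 0xE2 = 11100010 → 3-byte char #1 = E2 87 AA.
Offset 3: leading byte 0xD3 = 11010011 → 2-byte char #2 = D3 85.
Offset 5: leading byte 0xE3 = 11100011 → 3-byte char #3 = E3 82 BF.
Offset 8: leading byte 0xE0 = 11100000 → 3-byte char #4 = E0 B4 87.
Leading byte 0xE0 = 11100000 matches 1110xxxx → 3-byte sequence.
Byte 1: 0xE0 = 11100000, payload 0000 (4 bits).
Byte 2: 0xB4 = 10110100 (10xxxxxx ✓), payload 110100.
Byte 3: 0x87 = 10000111 (10xxxxxx ✓), payload 000111.
Concatenate: 0000110100000111 = 0xD07 (16 bits → U+0D07).

U+0D07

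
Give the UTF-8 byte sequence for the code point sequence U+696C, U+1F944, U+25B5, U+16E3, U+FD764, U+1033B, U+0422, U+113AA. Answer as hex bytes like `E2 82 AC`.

E6 A5 AC F0 9F A5 84 E2 96 B5 E1 9B A3 F3 BD 9D A4 F0 90 8C BB D0 A2 F0 91 8E AA

U+696C: 3-byte form → E6 A5 AC.
U+1F944: 4-byte form → F0 9F A5 84.
U+25B5: 3-byte form → E2 96 B5.
U+16E3: 3-byte form → E1 9B A3.
U+FD764: 4-byte form → F3 BD 9D A4.
U+1033B: 4-byte form → F0 90 8C BB.
U+0422: 2-byte form → D0 A2.
U+113AA: 4-byte form → F0 91 8E AA.
Concatenated (27 bytes): E6 A5 AC F0 9F A5 84 E2 96 B5 E1 9B A3 F3 BD 9D A4 F0 90 8C BB D0 A2 F0 91 8E AA.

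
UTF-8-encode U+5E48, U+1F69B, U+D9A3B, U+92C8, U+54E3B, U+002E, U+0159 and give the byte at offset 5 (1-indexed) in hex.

1-indexed offset 5 is 0-indexed offset 4.
U+5E48 → 3-byte form E5 B9 88 at offsets 0–2.
U+1F69B → 4-byte form F0 9F 9A 9B at offsets 3–6.
Offset 4 falls in char 2's range; it's byte 2 of F0 9F 9A 9B = 0x9F.

0x9F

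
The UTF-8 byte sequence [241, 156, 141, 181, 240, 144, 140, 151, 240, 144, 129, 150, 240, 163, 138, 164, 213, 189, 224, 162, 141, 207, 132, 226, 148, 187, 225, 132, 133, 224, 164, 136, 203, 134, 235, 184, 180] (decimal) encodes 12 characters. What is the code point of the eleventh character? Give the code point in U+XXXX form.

Offset 0: leading byte 0xF1 = 11110001 → 4-byte char #1 = F1 9C 8D B5.
Offset 4: leading byte 0xF0 = 11110000 → 4-byte char #2 = F0 90 8C 97.
Offset 8: leading byte 0xF0 = 11110000 → 4-byte char #3 = F0 90 81 96.
Offset 12: leading byte 0xF0 = 11110000 → 4-byte char #4 = F0 A3 8A A4.
Offset 16: leading byte 0xD5 = 11010101 → 2-byte char #5 = D5 BD.
Offset 18: leading byte 0xE0 = 11100000 → 3-byte char #6 = E0 A2 8D.
Offset 21: leading byte 0xCF = 11001111 → 2-byte char #7 = CF 84.
Offset 23: leading byte 0xE2 = 11100010 → 3-byte char #8 = E2 94 BB.
Offset 26: leading byte 0xE1 = 11100001 → 3-byte char #9 = E1 84 85.
Offset 29: leading byte 0xE0 = 11100000 → 3-byte char #10 = E0 A4 88.
Offset 32: leading byte 0xCB = 11001011 → 2-byte char #11 = CB 86.
Leading byte 0xCB = 11001011 matches 110xxxxx → 2-byte sequence.
Byte 1: 0xCB = 11001011, payload 01011 (5 bits).
Byte 2: 0x86 = 10000110 (10xxxxxx ✓), payload 000110.
Concatenate: 01011000110 = 0x2C6 (11 bits → U+02C6).

U+02C6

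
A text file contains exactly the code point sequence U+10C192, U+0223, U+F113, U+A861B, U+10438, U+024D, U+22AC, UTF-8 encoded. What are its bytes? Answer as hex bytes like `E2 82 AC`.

U+10C192: 4-byte form → F4 8C 86 92.
U+0223: 2-byte form → C8 A3.
U+F113: 3-byte form → EF 84 93.
U+A861B: 4-byte form → F2 A8 98 9B.
U+10438: 4-byte form → F0 90 90 B8.
U+024D: 2-byte form → C9 8D.
U+22AC: 3-byte form → E2 8A AC.
Concatenated (22 bytes): F4 8C 86 92 C8 A3 EF 84 93 F2 A8 98 9B F0 90 90 B8 C9 8D E2 8A AC.

F4 8C 86 92 C8 A3 EF 84 93 F2 A8 98 9B F0 90 90 B8 C9 8D E2 8A AC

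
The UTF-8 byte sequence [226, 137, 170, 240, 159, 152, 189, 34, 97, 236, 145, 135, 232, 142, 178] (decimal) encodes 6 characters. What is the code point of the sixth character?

U+83B2

Offset 0: leading byte 0xE2 = 11100010 → 3-byte char #1 = E2 89 AA.
Offset 3: leading byte 0xF0 = 11110000 → 4-byte char #2 = F0 9F 98 BD.
Offset 7: leading byte 0x22 = 00100010 → 1-byte char #3 = 22.
Offset 8: leading byte 0x61 = 01100001 → 1-byte char #4 = 61.
Offset 9: leading byte 0xEC = 11101100 → 3-byte char #5 = EC 91 87.
Offset 12: leading byte 0xE8 = 11101000 → 3-byte char #6 = E8 8E B2.
Leading byte 0xE8 = 11101000 matches 1110xxxx → 3-byte sequence.
Byte 1: 0xE8 = 11101000, payload 1000 (4 bits).
Byte 2: 0x8E = 10001110 (10xxxxxx ✓), payload 001110.
Byte 3: 0xB2 = 10110010 (10xxxxxx ✓), payload 110010.
Concatenate: 1000001110110010 = 0x83B2 (16 bits → U+83B2).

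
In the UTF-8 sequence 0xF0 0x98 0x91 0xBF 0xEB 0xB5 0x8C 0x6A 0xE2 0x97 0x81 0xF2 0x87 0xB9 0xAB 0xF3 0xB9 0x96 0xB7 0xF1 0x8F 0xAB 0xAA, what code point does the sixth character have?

Offset 0: leading byte 0xF0 = 11110000 → 4-byte char #1 = F0 98 91 BF.
Offset 4: leading byte 0xEB = 11101011 → 3-byte char #2 = EB B5 8C.
Offset 7: leading byte 0x6A = 01101010 → 1-byte char #3 = 6A.
Offset 8: leading byte 0xE2 = 11100010 → 3-byte char #4 = E2 97 81.
Offset 11: leading byte 0xF2 = 11110010 → 4-byte char #5 = F2 87 B9 AB.
Offset 15: leading byte 0xF3 = 11110011 → 4-byte char #6 = F3 B9 96 B7.
Leading byte 0xF3 = 11110011 matches 11110xxx → 4-byte sequence.
Byte 1: 0xF3 = 11110011, payload 011 (3 bits).
Byte 2: 0xB9 = 10111001 (10xxxxxx ✓), payload 111001.
Byte 3: 0x96 = 10010110 (10xxxxxx ✓), payload 010110.
Byte 4: 0xB7 = 10110111 (10xxxxxx ✓), payload 110111.
Concatenate: 011111001010110110111 = 0xF95B7 (21 bits → U+F95B7).

U+F95B7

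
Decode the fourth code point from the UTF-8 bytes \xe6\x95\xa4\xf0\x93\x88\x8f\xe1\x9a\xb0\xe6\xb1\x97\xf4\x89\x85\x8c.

Offset 0: leading byte 0xE6 = 11100110 → 3-byte char #1 = E6 95 A4.
Offset 3: leading byte 0xF0 = 11110000 → 4-byte char #2 = F0 93 88 8F.
Offset 7: leading byte 0xE1 = 11100001 → 3-byte char #3 = E1 9A B0.
Offset 10: leading byte 0xE6 = 11100110 → 3-byte char #4 = E6 B1 97.
Leading byte 0xE6 = 11100110 matches 1110xxxx → 3-byte sequence.
Byte 1: 0xE6 = 11100110, payload 0110 (4 bits).
Byte 2: 0xB1 = 10110001 (10xxxxxx ✓), payload 110001.
Byte 3: 0x97 = 10010111 (10xxxxxx ✓), payload 010111.
Concatenate: 0110110001010111 = 0x6C57 (16 bits → U+6C57).

U+6C57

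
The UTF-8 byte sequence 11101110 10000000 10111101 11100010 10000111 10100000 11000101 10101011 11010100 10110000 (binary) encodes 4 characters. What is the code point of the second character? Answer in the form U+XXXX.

U+21E0

Offset 0: leading byte 0xEE = 11101110 → 3-byte char #1 = EE 80 BD.
Offset 3: leading byte 0xE2 = 11100010 → 3-byte char #2 = E2 87 A0.
Leading byte 0xE2 = 11100010 matches 1110xxxx → 3-byte sequence.
Byte 1: 0xE2 = 11100010, payload 0010 (4 bits).
Byte 2: 0x87 = 10000111 (10xxxxxx ✓), payload 000111.
Byte 3: 0xA0 = 10100000 (10xxxxxx ✓), payload 100000.
Concatenate: 0010000111100000 = 0x21E0 (16 bits → U+21E0).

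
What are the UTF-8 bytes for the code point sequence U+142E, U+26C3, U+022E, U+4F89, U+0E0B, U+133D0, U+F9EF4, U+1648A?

U+142E: 3-byte form → E1 90 AE.
U+26C3: 3-byte form → E2 9B 83.
U+022E: 2-byte form → C8 AE.
U+4F89: 3-byte form → E4 BE 89.
U+0E0B: 3-byte form → E0 B8 8B.
U+133D0: 4-byte form → F0 93 8F 90.
U+F9EF4: 4-byte form → F3 B9 BB B4.
U+1648A: 4-byte form → F0 96 92 8A.
Concatenated (26 bytes): E1 90 AE E2 9B 83 C8 AE E4 BE 89 E0 B8 8B F0 93 8F 90 F3 B9 BB B4 F0 96 92 8A.

E1 90 AE E2 9B 83 C8 AE E4 BE 89 E0 B8 8B F0 93 8F 90 F3 B9 BB B4 F0 96 92 8A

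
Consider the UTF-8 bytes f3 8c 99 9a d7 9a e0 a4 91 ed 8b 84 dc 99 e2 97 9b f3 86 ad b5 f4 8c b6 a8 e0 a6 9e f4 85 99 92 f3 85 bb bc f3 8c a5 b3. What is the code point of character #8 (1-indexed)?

U+10CDA8

Offset 0: leading byte 0xF3 = 11110011 → 4-byte char #1 = F3 8C 99 9A.
Offset 4: leading byte 0xD7 = 11010111 → 2-byte char #2 = D7 9A.
Offset 6: leading byte 0xE0 = 11100000 → 3-byte char #3 = E0 A4 91.
Offset 9: leading byte 0xED = 11101101 → 3-byte char #4 = ED 8B 84.
Offset 12: leading byte 0xDC = 11011100 → 2-byte char #5 = DC 99.
Offset 14: leading byte 0xE2 = 11100010 → 3-byte char #6 = E2 97 9B.
Offset 17: leading byte 0xF3 = 11110011 → 4-byte char #7 = F3 86 AD B5.
Offset 21: leading byte 0xF4 = 11110100 → 4-byte char #8 = F4 8C B6 A8.
Leading byte 0xF4 = 11110100 matches 11110xxx → 4-byte sequence.
Byte 1: 0xF4 = 11110100, payload 100 (3 bits).
Byte 2: 0x8C = 10001100 (10xxxxxx ✓), payload 001100.
Byte 3: 0xB6 = 10110110 (10xxxxxx ✓), payload 110110.
Byte 4: 0xA8 = 10101000 (10xxxxxx ✓), payload 101000.
Concatenate: 100001100110110101000 = 0x10CDA8 (21 bits → U+10CDA8).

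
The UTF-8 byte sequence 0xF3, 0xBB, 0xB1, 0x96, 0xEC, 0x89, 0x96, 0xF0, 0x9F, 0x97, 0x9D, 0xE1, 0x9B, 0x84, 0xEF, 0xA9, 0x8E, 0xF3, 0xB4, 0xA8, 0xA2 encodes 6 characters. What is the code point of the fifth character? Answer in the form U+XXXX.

Offset 0: leading byte 0xF3 = 11110011 → 4-byte char #1 = F3 BB B1 96.
Offset 4: leading byte 0xEC = 11101100 → 3-byte char #2 = EC 89 96.
Offset 7: leading byte 0xF0 = 11110000 → 4-byte char #3 = F0 9F 97 9D.
Offset 11: leading byte 0xE1 = 11100001 → 3-byte char #4 = E1 9B 84.
Offset 14: leading byte 0xEF = 11101111 → 3-byte char #5 = EF A9 8E.
Leading byte 0xEF = 11101111 matches 1110xxxx → 3-byte sequence.
Byte 1: 0xEF = 11101111, payload 1111 (4 bits).
Byte 2: 0xA9 = 10101001 (10xxxxxx ✓), payload 101001.
Byte 3: 0x8E = 10001110 (10xxxxxx ✓), payload 001110.
Concatenate: 1111101001001110 = 0xFA4E (16 bits → U+FA4E).

U+FA4E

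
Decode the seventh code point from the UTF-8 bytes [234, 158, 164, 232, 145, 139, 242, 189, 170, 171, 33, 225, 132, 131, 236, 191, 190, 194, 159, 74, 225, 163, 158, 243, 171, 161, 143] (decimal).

Offset 0: leading byte 0xEA = 11101010 → 3-byte char #1 = EA 9E A4.
Offset 3: leading byte 0xE8 = 11101000 → 3-byte char #2 = E8 91 8B.
Offset 6: leading byte 0xF2 = 11110010 → 4-byte char #3 = F2 BD AA AB.
Offset 10: leading byte 0x21 = 00100001 → 1-byte char #4 = 21.
Offset 11: leading byte 0xE1 = 11100001 → 3-byte char #5 = E1 84 83.
Offset 14: leading byte 0xEC = 11101100 → 3-byte char #6 = EC BF BE.
Offset 17: leading byte 0xC2 = 11000010 → 2-byte char #7 = C2 9F.
Leading byte 0xC2 = 11000010 matches 110xxxxx → 2-byte sequence.
Byte 1: 0xC2 = 11000010, payload 00010 (5 bits).
Byte 2: 0x9F = 10011111 (10xxxxxx ✓), payload 011111.
Concatenate: 00010011111 = 0x9F (11 bits → U+009F).

U+009F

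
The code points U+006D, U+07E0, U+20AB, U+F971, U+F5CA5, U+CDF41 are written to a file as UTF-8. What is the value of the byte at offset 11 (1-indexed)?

1-indexed offset 11 is 0-indexed offset 10.
U+006D → 1-byte form 6D at offsets 0–0.
U+07E0 → 2-byte form DF A0 at offsets 1–2.
U+20AB → 3-byte form E2 82 AB at offsets 3–5.
U+F971 → 3-byte form EF A5 B1 at offsets 6–8.
U+F5CA5 → 4-byte form F3 B5 B2 A5 at offsets 9–12.
Offset 10 falls in char 5's range; it's byte 2 of F3 B5 B2 A5 = 0xB5.

0xB5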